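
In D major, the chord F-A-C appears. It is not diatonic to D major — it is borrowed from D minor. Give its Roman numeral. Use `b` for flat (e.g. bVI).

bIII

The root F is the lowered 3rd scale degree — diatonically D major has F# there. The diatonic chord on degree 3 would be F#m (iii), but F–A–C is the major chord from D minor. As a borrowed chord it is labeled bIII.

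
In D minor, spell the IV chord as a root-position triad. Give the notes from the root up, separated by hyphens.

IV is built on scale degree 4, which is G in both D minor and its parallel. Building the major chord from the parallel major on G: G–B–D.

G-B-D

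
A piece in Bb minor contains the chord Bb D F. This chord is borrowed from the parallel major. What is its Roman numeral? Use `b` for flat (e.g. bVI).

I

The root Bb is the diatonic 1st degree of Bb minor; the borrowing shows in the chord quality. Diatonically Bb minor has Bbm (i) on that degree; Bb–D–F is instead the major chord native to Bb major, so it takes the label I.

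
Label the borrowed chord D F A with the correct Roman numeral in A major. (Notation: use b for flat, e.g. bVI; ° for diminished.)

iv

D is scale degree 4 in A major. The diatonic chord on degree 4 would be D (IV), but D–F–A is the minor chord from A minor. As a borrowed chord it is labeled iv.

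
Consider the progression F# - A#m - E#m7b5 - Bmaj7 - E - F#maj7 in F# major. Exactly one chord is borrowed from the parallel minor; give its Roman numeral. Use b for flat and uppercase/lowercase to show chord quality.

bVII

In F# major the diatonic chords are F#, G#m, A#m, B, C#, D#m, E#dim. F#, A#m, E#m7b5, Bmaj7 and F#maj7 all belong to that set. E (E–G#–B) is not: scale degree 7 in F# major carries E#dim (vii°). In F# minor the chord on that degree is E, so here it functions as bVII, borrowed from the parallel minor.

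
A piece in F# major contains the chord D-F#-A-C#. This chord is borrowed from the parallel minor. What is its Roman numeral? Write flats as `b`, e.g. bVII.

In F# major scale degree 6 is D#; D is its lowered form, from F# minor. D–F#–A–C# is a major-seventh chord — the form found in F# minor, not the diatonic vi (D#m). Borrowed into F# major it is written bVImaj7.

bVImaj7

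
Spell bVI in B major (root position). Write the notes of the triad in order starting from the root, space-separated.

G B D

bVI is built on the lowered scale degree 6. In B major degree 6 is G#; lowered it becomes G. In B minor the chord on G is G–B–D.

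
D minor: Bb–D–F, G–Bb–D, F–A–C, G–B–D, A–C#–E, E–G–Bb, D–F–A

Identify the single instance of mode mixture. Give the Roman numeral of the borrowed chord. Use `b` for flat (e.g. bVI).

The diatonic triads in D minor (with V from harmonic minor) are Dm, Edim, F, Gm, A, Bb, C. Bb–D–F = Bb, G–Bb–D = Gm, F–A–C = F, A–C#–E = A, E–G–Bb = Edim and D–F–A = Dm are all diatonic. G–B–D doesn't fit — on degree 4 D minor would have Gm (iv). G is the degree-4 chord of D major, so it is the borrowed IV.

IV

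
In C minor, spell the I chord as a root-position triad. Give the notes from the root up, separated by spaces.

C E G

I is built on scale degree 1, which is C in both C minor and its parallel. In C major the chord on C is C–E–G.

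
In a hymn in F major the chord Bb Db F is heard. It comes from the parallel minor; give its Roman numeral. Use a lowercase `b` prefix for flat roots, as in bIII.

The root Bb is the diatonic 4th degree of F major; the borrowing shows in the chord quality. The diatonic chord on degree 4 would be Bb (IV), but Bb–Db–F is the minor chord from F minor. As a borrowed chord it is labeled iv.

iv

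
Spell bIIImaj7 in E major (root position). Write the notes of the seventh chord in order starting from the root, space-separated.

The root of bIIImaj7 is the lowered 3rd degree: G# becomes G. Building the major-seventh chord from the parallel minor on G: G–B–D–F#.

G B D F#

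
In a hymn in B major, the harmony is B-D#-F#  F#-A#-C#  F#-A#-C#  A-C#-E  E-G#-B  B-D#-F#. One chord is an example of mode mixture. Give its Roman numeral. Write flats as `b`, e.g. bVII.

B major has the diatonic set B, C#m, D#m, E, F#, G#m, A#dim. Of the given chords, B–D#–F# = B, F#–A#–C# = F# and E–G#–B = E are diatonic. But A–C#–E is foreign: the diatonic vii° on degree 7 is A#dim, whereas A comes from B minor. It is labeled bVII.

bVII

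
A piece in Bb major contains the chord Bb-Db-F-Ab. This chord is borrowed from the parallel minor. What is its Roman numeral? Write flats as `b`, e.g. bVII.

i7

Bb is scale degree 1 in Bb major. Diatonically Bb major has Bb (I) on that degree; Bb–Db–F–Ab is instead the minor-seventh chord native to Bb minor, so it takes the label i7.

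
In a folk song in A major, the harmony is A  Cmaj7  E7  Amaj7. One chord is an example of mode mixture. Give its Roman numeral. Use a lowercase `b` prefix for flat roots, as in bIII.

bIIImaj7

In A major the diatonic chords are A, Bm, C#m, D, E, F#m, G#dim. A, E7 and Amaj7 all belong to that set. But Cmaj7 (C–E–G–B) is foreign: the diatonic iii on degree 3 is C#m, whereas Cmaj7 comes from A minor. It is labeled bIIImaj7.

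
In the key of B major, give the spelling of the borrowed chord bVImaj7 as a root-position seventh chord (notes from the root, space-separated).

The root of bVImaj7 is the lowered 6th degree: G# becomes G. In B minor the chord on G is G–B–D–F#.

G B D F#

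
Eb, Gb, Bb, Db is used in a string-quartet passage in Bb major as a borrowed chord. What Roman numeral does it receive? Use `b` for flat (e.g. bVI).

The root Eb is the diatonic 4th degree of Bb major; the borrowing shows in the chord quality. The diatonic chord on degree 4 would be Eb (IV), but Eb–Gb–Bb–Db is the minor-seventh chord from Bb minor. As a borrowed chord it is labeled iv7.

iv7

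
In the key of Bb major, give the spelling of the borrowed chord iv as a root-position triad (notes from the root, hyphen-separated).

The root, Eb, is scale degree 4 — the same note in Bb major and Bb minor; only the chord quality changes. In Bb minor the chord on Eb is Eb–Gb–Bb.

Eb-Gb-Bb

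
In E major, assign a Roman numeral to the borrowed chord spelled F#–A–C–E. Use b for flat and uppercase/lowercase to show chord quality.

F# is scale degree 2 in E major. F#–A–C–E is a half-diminished-seventh chord — the form found in E minor, not the diatonic ii (F#m). Borrowed into E major it is written iiø7.

iiø7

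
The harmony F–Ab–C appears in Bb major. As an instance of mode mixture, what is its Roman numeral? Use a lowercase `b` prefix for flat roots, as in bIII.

The root F is the diatonic 5th degree of Bb major; the borrowing shows in the chord quality. The diatonic chord on degree 5 would be F (V), but F–Ab–C is the minor chord from Bb minor. As a borrowed chord it is labeled v.

v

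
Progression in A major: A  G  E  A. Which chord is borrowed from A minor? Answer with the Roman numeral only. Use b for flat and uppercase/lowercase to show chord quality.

bVII

In A major the diatonic chords are A, Bm, C#m, D, E, F#m, G#dim. A and E both belong to that set. G (G–B–D) is not: scale degree 7 in A major carries G#dim (vii°). In A minor the chord on that degree is G, so here it functions as bVII, borrowed from the parallel minor.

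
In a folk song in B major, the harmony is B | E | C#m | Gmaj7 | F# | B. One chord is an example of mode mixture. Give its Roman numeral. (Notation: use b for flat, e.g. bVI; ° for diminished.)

bVImaj7

The diatonic triads in B major are B, C#m, D#m, E, F#, G#m, A#dim. Of the given chords, B, E, C#m and F# are diatonic. Gmaj7 (G–B–D–F#) is not: scale degree 6 in B major carries G#m (vi). In B minor the chord on that degree is Gmaj7, so here it functions as bVImaj7, borrowed from the parallel minor.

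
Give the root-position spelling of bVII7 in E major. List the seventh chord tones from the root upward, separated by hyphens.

D-F#-A-C

The root of bVII7 is the lowered 7th degree: D# becomes D. Stacking thirds in E minor on D gives D–F#–A–C.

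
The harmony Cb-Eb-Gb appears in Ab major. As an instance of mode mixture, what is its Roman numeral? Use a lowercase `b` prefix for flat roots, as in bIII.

In Ab major scale degree 3 is C; Cb is its lowered form, from Ab minor. Diatonically Ab major has Cm (iii) on that degree; Cb–Eb–Gb is instead the major chord native to Ab minor, so it takes the label bIII.

bIII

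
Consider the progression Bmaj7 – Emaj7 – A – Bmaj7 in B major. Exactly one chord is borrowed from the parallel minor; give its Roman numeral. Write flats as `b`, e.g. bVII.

In B major the diatonic chords are B, C#m, D#m, E, F#, G#m, A#dim. Of the given chords, Bmaj7 and Emaj7 are diatonic. But A (A–C#–E) is foreign: the diatonic vii° on degree 7 is A#dim, whereas A comes from B minor. It is labeled bVII.

bVII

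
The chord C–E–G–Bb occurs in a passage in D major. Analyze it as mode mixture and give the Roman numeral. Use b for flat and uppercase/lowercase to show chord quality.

bVII7

In D major scale degree 7 is C#; C is its lowered form, from D minor. Diatonically D major has C#dim (vii°) on that degree; C–E–G–Bb is instead the dominant-seventh chord native to D minor, so it takes the label bVII7.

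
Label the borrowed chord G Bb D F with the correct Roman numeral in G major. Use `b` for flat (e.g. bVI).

The root G is the diatonic 1st degree of G major; the borrowing shows in the chord quality. G–Bb–D–F is a minor-seventh chord — the form found in G minor, not the diatonic I (G). Borrowed into G major it is written i7.

i7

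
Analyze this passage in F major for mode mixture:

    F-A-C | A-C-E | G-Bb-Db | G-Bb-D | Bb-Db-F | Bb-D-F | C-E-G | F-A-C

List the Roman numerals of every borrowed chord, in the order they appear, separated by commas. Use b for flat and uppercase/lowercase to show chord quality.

F major has the diatonic set F, Gm, Am, Bb, C, Dm, Edim. Of the given chords, F–A–C = F, A–C–E = Am, G–Bb–D = Gm, Bb–D–F = Bb and C–E–G = C are diatonic. But G–Bb–Db is foreign: the diatonic ii on degree 2 is Gm, whereas Gdim comes from F minor. It is labeled ii°. Bb–Db–F doesn't fit — on degree 4 F major would have Bb (IV). Bbm is the degree-4 chord of F minor, so it is the borrowed iv.

ii°, iv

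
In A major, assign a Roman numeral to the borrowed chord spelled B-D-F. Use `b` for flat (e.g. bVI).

ii°

The root B is the diatonic 2nd degree of A major; the borrowing shows in the chord quality. Diatonically A major has Bm (ii) on that degree; B–D–F is instead the diminished chord native to A minor, so it takes the label ii°.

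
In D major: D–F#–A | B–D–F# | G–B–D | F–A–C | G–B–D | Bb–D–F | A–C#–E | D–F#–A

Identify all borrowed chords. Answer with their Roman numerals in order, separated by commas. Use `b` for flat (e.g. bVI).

bIII, bVI

In D major the diatonic chords are D, Em, F#m, G, A, Bm, C#dim. D–F#–A = D, B–D–F# = Bm, G–B–D = G and A–C#–E = A all belong to that set. But F–A–C is foreign: the diatonic iii on degree 3 is F#m, whereas F comes from D minor. It is labeled bIII. Bb–D–F doesn't fit — on degree 6 D major would have Bm (vi). Bb is the degree-6 chord of D minor, so it is the borrowed bVI.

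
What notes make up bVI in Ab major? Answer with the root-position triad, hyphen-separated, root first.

The root of bVI is the lowered 6th degree: F becomes Fb. Stacking thirds in Ab minor on Fb gives Fb–Ab–Cb.

Fb-Ab-Cb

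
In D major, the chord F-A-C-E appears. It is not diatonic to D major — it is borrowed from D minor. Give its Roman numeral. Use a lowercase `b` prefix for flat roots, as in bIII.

bIIImaj7

F is the lowered form of scale degree 3 in D major (the diatonic degree 3 is F#). Diatonically D major has F#m (iii) on that degree; F–A–C–E is instead the major-seventh chord native to D minor, so it takes the label bIIImaj7.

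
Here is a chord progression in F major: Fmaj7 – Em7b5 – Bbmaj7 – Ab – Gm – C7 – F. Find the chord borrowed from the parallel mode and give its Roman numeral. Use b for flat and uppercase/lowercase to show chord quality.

bIII

The diatonic triads in F major are F, Gm, Am, Bb, C, Dm, Edim. Of the given chords, Fmaj7, Em7b5, Bbmaj7, Gm, C7 and F are diatonic. But Ab (Ab–C–Eb) is foreign: the diatonic iii on degree 3 is Am, whereas Ab comes from F minor. It is labeled bIII.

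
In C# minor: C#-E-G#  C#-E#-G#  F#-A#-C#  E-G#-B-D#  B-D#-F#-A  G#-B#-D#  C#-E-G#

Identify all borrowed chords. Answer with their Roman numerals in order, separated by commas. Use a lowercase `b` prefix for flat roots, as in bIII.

I, IV

The diatonic triads in C# minor (with V from harmonic minor) are C#m, D#dim, E, F#m, G#, A, B. C#–E–G# = C#m, E–G#–B–D# = Emaj7, B–D#–F#–A = B7 and G#–B#–D# = G# are all diatonic. But C#–E#–G# is foreign: the diatonic i on degree 1 is C#m, whereas C# comes from C# major. It is labeled I. F#–A#–C# is not: scale degree 4 in C# minor carries F#m (iv). In C# major the chord on that degree is F#, so here it functions as IV, borrowed from the parallel major.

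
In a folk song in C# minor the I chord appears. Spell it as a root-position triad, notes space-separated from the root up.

C# E# G#

I is built on scale degree 1, which is C# in both C# minor and its parallel. Stacking thirds in C# major on C# gives C#–E#–G#.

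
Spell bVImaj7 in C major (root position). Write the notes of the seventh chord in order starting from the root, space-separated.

Scale degree 6 in C major is A. bVImaj7 uses the lowered form, Ab, taken from C minor. In C minor the chord on Ab is Ab–C–Eb–G.

Ab C Eb G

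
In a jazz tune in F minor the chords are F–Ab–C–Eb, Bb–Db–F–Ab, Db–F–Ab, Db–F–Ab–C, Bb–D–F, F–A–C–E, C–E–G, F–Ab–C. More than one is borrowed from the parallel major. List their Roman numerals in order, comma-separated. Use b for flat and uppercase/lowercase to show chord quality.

IV, Imaj7

The diatonic triads in F minor (with V from harmonic minor) are Fm, Gdim, Ab, Bbm, C, Db, Eb. Of the given chords, F–Ab–C–Eb = Fm7, Bb–Db–F–Ab = Bbm7, Db–F–Ab = Db, Db–F–Ab–C = Dbmaj7, C–E–G = C and F–Ab–C = Fm are diatonic. Bb–D–F doesn't fit — on degree 4 F minor would have Bbm (iv). Bb is the degree-4 chord of F major, so it is the borrowed IV. F–A–C–E is not: scale degree 1 in F minor carries Fm (i). In F major the chord on that degree is Fmaj7, so here it functions as Imaj7, borrowed from the parallel major.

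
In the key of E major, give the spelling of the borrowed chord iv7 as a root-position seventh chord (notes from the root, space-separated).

A C E G

iv7 is built on scale degree 4, which is A in both E major and its parallel. In E minor the chord on A is A–C–E–G.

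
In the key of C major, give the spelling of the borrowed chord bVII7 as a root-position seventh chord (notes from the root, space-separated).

Bb D F Ab

The root of bVII7 is the lowered 7th degree: B becomes Bb. Stacking thirds in C minor on Bb gives Bb–D–F–Ab.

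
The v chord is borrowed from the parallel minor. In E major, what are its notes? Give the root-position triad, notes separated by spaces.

B D F#

The root, B, is scale degree 5 — the same note in E major and E minor; only the chord quality changes. In E minor the chord on B is B–D–F#.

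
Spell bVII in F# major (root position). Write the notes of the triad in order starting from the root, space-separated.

E G# B

The root of bVII is the lowered 7th degree: E# becomes E. In F# minor the chord on E is E–G#–B.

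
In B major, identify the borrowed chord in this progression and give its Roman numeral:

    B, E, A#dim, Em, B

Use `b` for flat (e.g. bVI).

iv

The diatonic triads in B major are B, C#m, D#m, E, F#, G#m, A#dim. B, E and A#dim are all diatonic. But Em (E–G–B) is foreign: the diatonic IV on degree 4 is E, whereas Em comes from B minor. It is labeled iv.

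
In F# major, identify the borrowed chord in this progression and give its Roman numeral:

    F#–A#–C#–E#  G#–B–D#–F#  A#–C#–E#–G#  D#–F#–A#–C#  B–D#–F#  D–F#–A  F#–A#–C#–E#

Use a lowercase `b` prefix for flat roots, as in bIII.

bVI

F# major has the diatonic set F#, G#m, A#m, B, C#, D#m, E#dim. F#–A#–C#–E# = F#maj7, G#–B–D#–F# = G#m7, A#–C#–E#–G# = A#m7, D#–F#–A#–C# = D#m7 and B–D#–F# = B all belong to that set. But D–F#–A is foreign: the diatonic vi on degree 6 is D#m, whereas D comes from F# minor. It is labeled bVI.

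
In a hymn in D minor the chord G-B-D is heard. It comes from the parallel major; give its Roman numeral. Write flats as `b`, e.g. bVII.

G is scale degree 4 in D minor. The diatonic chord on degree 4 would be Gm (iv), but G–B–D is the major chord from D major. As a borrowed chord it is labeled IV.

IV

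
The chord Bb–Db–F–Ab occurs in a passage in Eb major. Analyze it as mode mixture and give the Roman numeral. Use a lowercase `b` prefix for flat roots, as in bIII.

v7

The root Bb is the diatonic 5th degree of Eb major; the borrowing shows in the chord quality. Bb–Db–F–Ab is a minor-seventh chord — the form found in Eb minor, not the diatonic V (Bb). Borrowed into Eb major it is written v7.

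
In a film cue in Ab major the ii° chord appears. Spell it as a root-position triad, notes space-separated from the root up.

ii° is built on scale degree 2, which is Bb in both Ab major and its parallel. Stacking thirds in Ab minor on Bb gives Bb–Db–Fb.

Bb Db Fb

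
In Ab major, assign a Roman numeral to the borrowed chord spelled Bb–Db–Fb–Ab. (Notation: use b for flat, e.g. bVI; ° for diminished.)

iiø7

The root Bb is the diatonic 2nd degree of Ab major; the borrowing shows in the chord quality. The diatonic chord on degree 2 would be Bbm (ii), but Bb–Db–Fb–Ab is the half-diminished-seventh chord from Ab minor. As a borrowed chord it is labeled iiø7.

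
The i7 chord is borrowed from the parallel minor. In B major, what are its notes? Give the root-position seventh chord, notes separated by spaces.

The root, B, is scale degree 1 — the same note in B major and B minor; only the chord quality changes. Building the minor-seventh chord from the parallel minor on B: B–D–F#–A.

B D F# A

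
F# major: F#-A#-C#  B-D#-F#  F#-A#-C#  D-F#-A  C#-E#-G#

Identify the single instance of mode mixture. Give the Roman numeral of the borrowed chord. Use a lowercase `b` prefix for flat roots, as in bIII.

F# major has the diatonic set F#, G#m, A#m, B, C#, D#m, E#dim. F#–A#–C# = F#, B–D#–F# = B and C#–E#–G# = C# all belong to that set. D–F#–A is not: scale degree 6 in F# major carries D#m (vi). In F# minor the chord on that degree is D, so here it functions as bVI, borrowed from the parallel minor.

bVI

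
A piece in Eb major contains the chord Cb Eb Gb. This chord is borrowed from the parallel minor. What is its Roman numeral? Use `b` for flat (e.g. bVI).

Cb is the lowered form of scale degree 6 in Eb major (the diatonic degree 6 is C). Cb–Eb–Gb is a major chord — the form found in Eb minor, not the diatonic vi (Cm). Borrowed into Eb major it is written bVI.

bVI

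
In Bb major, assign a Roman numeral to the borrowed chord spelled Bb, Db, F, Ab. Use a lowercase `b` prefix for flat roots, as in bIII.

Bb is scale degree 1 in Bb major. Bb–Db–F–Ab is a minor-seventh chord — the form found in Bb minor, not the diatonic I (Bb). Borrowed into Bb major it is written i7.

i7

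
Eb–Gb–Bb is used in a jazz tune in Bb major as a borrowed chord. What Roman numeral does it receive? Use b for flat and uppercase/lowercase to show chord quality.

Eb is scale degree 4 in Bb major. Eb–Gb–Bb is a minor chord — the form found in Bb minor, not the diatonic IV (Eb). Borrowed into Bb major it is written iv.

iv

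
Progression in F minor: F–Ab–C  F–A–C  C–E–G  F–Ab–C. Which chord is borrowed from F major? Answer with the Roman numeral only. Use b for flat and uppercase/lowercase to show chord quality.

F minor has the diatonic set Fm, Gdim, Ab, Bbm, C, Db, Eb (with V from harmonic minor). Of the given chords, F–Ab–C = Fm and C–E–G = C are diatonic. F–A–C is not: scale degree 1 in F minor carries Fm (i). In F major the chord on that degree is F, so here it functions as I, borrowed from the parallel major.

I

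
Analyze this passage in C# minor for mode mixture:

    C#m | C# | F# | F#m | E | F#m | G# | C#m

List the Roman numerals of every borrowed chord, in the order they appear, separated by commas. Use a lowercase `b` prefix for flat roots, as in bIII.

I, IV

In C# minor (with V from harmonic minor) the diatonic chords are C#m, D#dim, E, F#m, G#, A, B. C#m, F#m, E and G# all belong to that set. But C# (C#–E#–G#) is foreign: the diatonic i on degree 1 is C#m, whereas C# comes from C# major. It is labeled I. F# (F#–A#–C#) doesn't fit — on degree 4 C# minor would have F#m (iv). F# is the degree-4 chord of C# major, so it is the borrowed IV.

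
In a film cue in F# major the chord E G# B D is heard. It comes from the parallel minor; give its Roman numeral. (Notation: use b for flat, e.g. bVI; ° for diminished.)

The root E is the lowered 7th scale degree — diatonically F# major has E# there. Diatonically F# major has E#dim (vii°) on that degree; E–G#–B–D is instead the dominant-seventh chord native to F# minor, so it takes the label bVII7.

bVII7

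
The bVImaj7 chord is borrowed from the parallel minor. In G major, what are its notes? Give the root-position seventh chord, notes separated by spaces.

bVImaj7 is built on the lowered scale degree 6. In G major degree 6 is E; lowered it becomes Eb. In G minor the chord on Eb is Eb–G–Bb–D.

Eb G Bb D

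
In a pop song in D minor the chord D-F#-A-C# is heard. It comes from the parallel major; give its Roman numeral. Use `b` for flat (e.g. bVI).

D is scale degree 1 in D minor. Diatonically D minor has Dm (i) on that degree; D–F#–A–C# is instead the major-seventh chord native to D major, so it takes the label Imaj7.

Imaj7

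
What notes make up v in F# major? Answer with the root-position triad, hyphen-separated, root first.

C#-E-G#

The root, C#, is scale degree 5 — the same note in F# major and F# minor; only the chord quality changes. Building the minor chord from the parallel minor on C#: C#–E–G#.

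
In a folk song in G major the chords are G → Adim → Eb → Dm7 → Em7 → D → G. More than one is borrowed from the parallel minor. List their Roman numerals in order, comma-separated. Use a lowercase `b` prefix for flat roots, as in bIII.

In G major the diatonic chords are G, Am, Bm, C, D, Em, F#dim. G, Em7 and D are all diatonic. Adim (A–C–Eb) doesn't fit — on degree 2 G major would have Am (ii). Adim is the degree-2 chord of G minor, so it is the borrowed ii°. Eb (Eb–G–Bb) doesn't fit — on degree 6 G major would have Em (vi). Eb is the degree-6 chord of G minor, so it is the borrowed bVI. But Dm7 (D–F–A–C) is foreign: the diatonic V on degree 5 is D, whereas Dm7 comes from G minor. It is labeled v7.

ii°, bVI, v7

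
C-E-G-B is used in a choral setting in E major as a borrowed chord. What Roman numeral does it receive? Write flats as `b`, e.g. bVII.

bVImaj7

C is the lowered form of scale degree 6 in E major (the diatonic degree 6 is C#). C–E–G–B is a major-seventh chord — the form found in E minor, not the diatonic vi (C#m). Borrowed into E major it is written bVImaj7.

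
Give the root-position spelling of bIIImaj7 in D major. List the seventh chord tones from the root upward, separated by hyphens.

F-A-C-E

Scale degree 3 in D major is F#. bIIImaj7 uses the lowered form, F, taken from D minor. Building the major-seventh chord from the parallel minor on F: F–A–C–E.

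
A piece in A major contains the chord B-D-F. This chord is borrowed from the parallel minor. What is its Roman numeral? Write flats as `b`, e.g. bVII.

ii°

The root B is the diatonic 2nd degree of A major; the borrowing shows in the chord quality. B–D–F is a diminished chord — the form found in A minor, not the diatonic ii (Bm). Borrowed into A major it is written ii°.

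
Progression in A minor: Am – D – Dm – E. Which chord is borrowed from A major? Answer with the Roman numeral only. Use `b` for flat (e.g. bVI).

A minor has the diatonic set Am, Bdim, C, Dm, E, F, G (with V from harmonic minor). Of the given chords, Am, Dm and E are diatonic. D (D–F#–A) is not: scale degree 4 in A minor carries Dm (iv). In A major the chord on that degree is D, so here it functions as IV, borrowed from the parallel major.

IV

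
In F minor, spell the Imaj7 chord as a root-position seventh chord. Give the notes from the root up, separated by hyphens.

F-A-C-E

Imaj7 is built on scale degree 1, which is F in both F minor and its parallel. In F major the chord on F is F–A–C–E.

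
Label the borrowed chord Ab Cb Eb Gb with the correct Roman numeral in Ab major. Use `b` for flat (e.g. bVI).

Ab is scale degree 1 in Ab major. Ab–Cb–Eb–Gb is a minor-seventh chord — the form found in Ab minor, not the diatonic I (Ab). Borrowed into Ab major it is written i7.

i7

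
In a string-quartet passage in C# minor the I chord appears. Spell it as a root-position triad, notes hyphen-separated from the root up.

I is built on scale degree 1, which is C# in both C# minor and its parallel. In C# major the chord on C# is C#–E#–G#.

C#-E#-G#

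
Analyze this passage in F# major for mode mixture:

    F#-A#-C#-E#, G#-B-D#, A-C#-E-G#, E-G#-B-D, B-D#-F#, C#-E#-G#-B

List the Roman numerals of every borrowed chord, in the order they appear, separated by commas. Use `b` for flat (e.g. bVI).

bIIImaj7, bVII7

In F# major the diatonic chords are F#, G#m, A#m, B, C#, D#m, E#dim. F#–A#–C#–E# = F#maj7, G#–B–D# = G#m, B–D#–F# = B and C#–E#–G#–B = C#7 all belong to that set. A–C#–E–G# is not: scale degree 3 in F# major carries A#m (iii). In F# minor the chord on that degree is Amaj7, so here it functions as bIIImaj7, borrowed from the parallel minor. But E–G#–B–D is foreign: the diatonic vii° on degree 7 is E#dim, whereas E7 comes from F# minor. It is labeled bVII7.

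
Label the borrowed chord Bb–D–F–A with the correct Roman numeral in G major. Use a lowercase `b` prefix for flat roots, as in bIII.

The root Bb is the lowered 3rd scale degree — diatonically G major has B there. Bb–D–F–A is a major-seventh chord — the form found in G minor, not the diatonic iii (Bm). Borrowed into G major it is written bIIImaj7.

bIIImaj7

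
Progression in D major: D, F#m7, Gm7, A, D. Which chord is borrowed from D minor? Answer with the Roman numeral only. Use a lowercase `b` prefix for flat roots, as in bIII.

The diatonic triads in D major are D, Em, F#m, G, A, Bm, C#dim. D, F#m7 and A all belong to that set. Gm7 (G–Bb–D–F) doesn't fit — on degree 4 D major would have G (IV). Gm7 is the degree-4 chord of D minor, so it is the borrowed iv7.

iv7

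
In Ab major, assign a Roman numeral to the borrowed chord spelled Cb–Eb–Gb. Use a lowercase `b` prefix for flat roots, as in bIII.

In Ab major scale degree 3 is C; Cb is its lowered form, from Ab minor. Diatonically Ab major has Cm (iii) on that degree; Cb–Eb–Gb is instead the major chord native to Ab minor, so it takes the label bIII.

bIII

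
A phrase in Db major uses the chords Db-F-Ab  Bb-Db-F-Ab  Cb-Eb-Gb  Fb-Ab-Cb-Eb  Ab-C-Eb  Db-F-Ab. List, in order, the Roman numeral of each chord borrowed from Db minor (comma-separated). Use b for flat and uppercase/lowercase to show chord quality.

bVII, bIIImaj7

Db major has the diatonic set Db, Ebm, Fm, Gb, Ab, Bbm, Cdim. Of the given chords, Db–F–Ab = Db, Bb–Db–F–Ab = Bbm7 and Ab–C–Eb = Ab are diatonic. But Cb–Eb–Gb is foreign: the diatonic vii° on degree 7 is Cdim, whereas Cb comes from Db minor. It is labeled bVII. Fb–Ab–Cb–Eb is not: scale degree 3 in Db major carries Fm (iii). In Db minor the chord on that degree is Fbmaj7, so here it functions as bIIImaj7, borrowed from the parallel minor.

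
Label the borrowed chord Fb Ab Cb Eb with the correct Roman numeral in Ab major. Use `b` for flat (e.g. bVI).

Fb is the lowered form of scale degree 6 in Ab major (the diatonic degree 6 is F). Fb–Ab–Cb–Eb is a major-seventh chord — the form found in Ab minor, not the diatonic vi (Fm). Borrowed into Ab major it is written bVImaj7.

bVImaj7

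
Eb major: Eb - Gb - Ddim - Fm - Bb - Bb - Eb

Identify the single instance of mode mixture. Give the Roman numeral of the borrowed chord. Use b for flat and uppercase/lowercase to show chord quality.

bIII

The diatonic triads in Eb major are Eb, Fm, Gm, Ab, Bb, Cm, Ddim. Eb, Ddim, Fm and Bb all belong to that set. Gb (Gb–Bb–Db) doesn't fit — on degree 3 Eb major would have Gm (iii). Gb is the degree-3 chord of Eb minor, so it is the borrowed bIII.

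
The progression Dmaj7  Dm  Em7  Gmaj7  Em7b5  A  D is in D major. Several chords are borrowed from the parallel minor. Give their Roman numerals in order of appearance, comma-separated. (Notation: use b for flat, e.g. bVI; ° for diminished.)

i, iiø7

D major has the diatonic set D, Em, F#m, G, A, Bm, C#dim. Of the given chords, Dmaj7, Em7, Gmaj7, A and D are diatonic. Dm (D–F–A) is not: scale degree 1 in D major carries D (I). In D minor the chord on that degree is Dm, so here it functions as i, borrowed from the parallel minor. Em7b5 (E–G–Bb–D) doesn't fit — on degree 2 D major would have Em (ii). Em7b5 is the degree-2 chord of D minor, so it is the borrowed iiø7.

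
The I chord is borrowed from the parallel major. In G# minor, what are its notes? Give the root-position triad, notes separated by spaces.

G# B# D#

The root, G#, is scale degree 1 — the same note in G# minor and G# major; only the chord quality changes. In G# major the chord on G# is G#–B#–D#.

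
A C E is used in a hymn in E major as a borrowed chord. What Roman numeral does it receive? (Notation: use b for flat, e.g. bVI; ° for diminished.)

The root A is the diatonic 4th degree of E major; the borrowing shows in the chord quality. The diatonic chord on degree 4 would be A (IV), but A–C–E is the minor chord from E minor. As a borrowed chord it is labeled iv.

iv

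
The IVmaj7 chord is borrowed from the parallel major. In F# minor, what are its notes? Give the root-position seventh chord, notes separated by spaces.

IVmaj7 is built on scale degree 4, which is B in both F# minor and its parallel. Stacking thirds in F# major on B gives B–D#–F#–A#.

B D# F# A#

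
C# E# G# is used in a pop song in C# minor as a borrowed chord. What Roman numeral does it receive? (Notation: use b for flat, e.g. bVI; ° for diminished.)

The root C# is the diatonic 1st degree of C# minor; the borrowing shows in the chord quality. C#–E#–G# is a major chord — the form found in C# major, not the diatonic i (C#m). Borrowed into C# minor it is written I.

I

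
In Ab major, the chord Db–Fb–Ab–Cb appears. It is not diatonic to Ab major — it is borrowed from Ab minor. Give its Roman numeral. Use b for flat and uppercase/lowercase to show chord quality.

iv7

The root Db is the diatonic 4th degree of Ab major; the borrowing shows in the chord quality. The diatonic chord on degree 4 would be Db (IV), but Db–Fb–Ab–Cb is the minor-seventh chord from Ab minor. As a borrowed chord it is labeled iv7.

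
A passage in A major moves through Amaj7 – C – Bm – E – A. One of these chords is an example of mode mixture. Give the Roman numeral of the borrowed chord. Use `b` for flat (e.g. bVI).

A major has the diatonic set A, Bm, C#m, D, E, F#m, G#dim. Amaj7, Bm, E and A are all diatonic. But C (C–E–G) is foreign: the diatonic iii on degree 3 is C#m, whereas C comes from A minor. It is labeled bIII.

bIII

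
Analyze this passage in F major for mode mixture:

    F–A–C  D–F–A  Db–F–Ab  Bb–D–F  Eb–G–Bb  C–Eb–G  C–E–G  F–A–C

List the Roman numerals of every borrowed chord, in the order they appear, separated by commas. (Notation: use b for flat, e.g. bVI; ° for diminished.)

F major has the diatonic set F, Gm, Am, Bb, C, Dm, Edim. F–A–C = F, D–F–A = Dm, Bb–D–F = Bb and C–E–G = C all belong to that set. Db–F–Ab is not: scale degree 6 in F major carries Dm (vi). In F minor the chord on that degree is Db, so here it functions as bVI, borrowed from the parallel minor. But Eb–G–Bb is foreign: the diatonic vii° on degree 7 is Edim, whereas Eb comes from F minor. It is labeled bVII. C–Eb–G doesn't fit — on degree 5 F major would have C (V). Cm is the degree-5 chord of F minor, so it is the borrowed v.

bVI, bVII, v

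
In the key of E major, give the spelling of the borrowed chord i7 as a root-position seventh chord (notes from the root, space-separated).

E G B D

The root, E, is scale degree 1 — the same note in E major and E minor; only the chord quality changes. Stacking thirds in E minor on E gives E–G–B–D.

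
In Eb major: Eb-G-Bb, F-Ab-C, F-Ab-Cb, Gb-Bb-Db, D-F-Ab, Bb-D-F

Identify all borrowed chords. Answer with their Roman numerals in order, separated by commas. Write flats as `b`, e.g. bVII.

The diatonic triads in Eb major are Eb, Fm, Gm, Ab, Bb, Cm, Ddim. Eb–G–Bb = Eb, F–Ab–C = Fm, D–F–Ab = Ddim and Bb–D–F = Bb all belong to that set. F–Ab–Cb is not: scale degree 2 in Eb major carries Fm (ii). In Eb minor the chord on that degree is Fdim, so here it functions as ii°, borrowed from the parallel minor. Gb–Bb–Db is not: scale degree 3 in Eb major carries Gm (iii). In Eb minor the chord on that degree is Gb, so here it functions as bIII, borrowed from the parallel minor.

ii°, bIII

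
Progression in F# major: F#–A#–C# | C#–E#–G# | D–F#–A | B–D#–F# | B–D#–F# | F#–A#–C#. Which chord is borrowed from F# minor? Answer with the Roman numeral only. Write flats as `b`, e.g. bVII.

The diatonic triads in F# major are F#, G#m, A#m, B, C#, D#m, E#dim. F#–A#–C# = F#, C#–E#–G# = C# and B–D#–F# = B all belong to that set. But D–F#–A is foreign: the diatonic vi on degree 6 is D#m, whereas D comes from F# minor. It is labeled bVI.

bVI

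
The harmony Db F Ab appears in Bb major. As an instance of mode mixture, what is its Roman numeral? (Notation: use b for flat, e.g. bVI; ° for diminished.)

bIII

Db is the lowered form of scale degree 3 in Bb major (the diatonic degree 3 is D). Db–F–Ab is a major chord — the form found in Bb minor, not the diatonic iii (Dm). Borrowed into Bb major it is written bIII.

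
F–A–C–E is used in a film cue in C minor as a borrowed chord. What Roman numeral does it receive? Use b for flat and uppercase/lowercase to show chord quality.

The root F is the diatonic 4th degree of C minor; the borrowing shows in the chord quality. The diatonic chord on degree 4 would be Fm (iv), but F–A–C–E is the major-seventh chord from C major. As a borrowed chord it is labeled IVmaj7.

IVmaj7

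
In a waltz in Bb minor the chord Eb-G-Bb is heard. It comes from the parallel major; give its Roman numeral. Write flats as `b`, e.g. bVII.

Eb is scale degree 4 in Bb minor. Eb–G–Bb is a major chord — the form found in Bb major, not the diatonic iv (Ebm). Borrowed into Bb minor it is written IV.

IV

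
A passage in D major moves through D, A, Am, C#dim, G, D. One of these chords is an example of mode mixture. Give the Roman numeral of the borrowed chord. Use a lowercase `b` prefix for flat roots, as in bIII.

v

D major has the diatonic set D, Em, F#m, G, A, Bm, C#dim. D, A, C#dim and G all belong to that set. But Am (A–C–E) is foreign: the diatonic V on degree 5 is A, whereas Am comes from D minor. It is labeled v.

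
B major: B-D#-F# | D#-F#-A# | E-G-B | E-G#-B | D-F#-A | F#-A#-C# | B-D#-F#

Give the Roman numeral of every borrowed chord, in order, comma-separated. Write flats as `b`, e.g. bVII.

iv, bIII

B major has the diatonic set B, C#m, D#m, E, F#, G#m, A#dim. B–D#–F# = B, D#–F#–A# = D#m, E–G#–B = E and F#–A#–C# = F# are all diatonic. E–G–B doesn't fit — on degree 4 B major would have E (IV). Em is the degree-4 chord of B minor, so it is the borrowed iv. D–F#–A doesn't fit — on degree 3 B major would have D#m (iii). D is the degree-3 chord of B minor, so it is the borrowed bIII.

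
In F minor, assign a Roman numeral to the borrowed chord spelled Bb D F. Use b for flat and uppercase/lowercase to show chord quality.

The root Bb is the diatonic 4th degree of F minor; the borrowing shows in the chord quality. The diatonic chord on degree 4 would be Bbm (iv), but Bb–D–F is the major chord from F major. As a borrowed chord it is labeled IV.

IV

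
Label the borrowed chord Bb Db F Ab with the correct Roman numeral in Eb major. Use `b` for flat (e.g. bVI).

v7

The root Bb is the diatonic 5th degree of Eb major; the borrowing shows in the chord quality. Bb–Db–F–Ab is a minor-seventh chord — the form found in Eb minor, not the diatonic V (Bb). Borrowed into Eb major it is written v7.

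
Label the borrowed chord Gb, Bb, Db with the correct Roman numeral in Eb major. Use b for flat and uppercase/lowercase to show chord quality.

bIII

In Eb major scale degree 3 is G; Gb is its lowered form, from Eb minor. The diatonic chord on degree 3 would be Gm (iii), but Gb–Bb–Db is the major chord from Eb minor. As a borrowed chord it is labeled bIII.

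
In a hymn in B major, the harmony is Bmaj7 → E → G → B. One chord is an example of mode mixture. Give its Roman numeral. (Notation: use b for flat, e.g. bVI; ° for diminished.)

In B major the diatonic chords are B, C#m, D#m, E, F#, G#m, A#dim. Bmaj7, E and B all belong to that set. But G (G–B–D) is foreign: the diatonic vi on degree 6 is G#m, whereas G comes from B minor. It is labeled bVI.

bVI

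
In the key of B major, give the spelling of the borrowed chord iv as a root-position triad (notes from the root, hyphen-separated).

E-G-B

iv is built on scale degree 4, which is E in both B major and its parallel. In B minor the chord on E is E–G–B.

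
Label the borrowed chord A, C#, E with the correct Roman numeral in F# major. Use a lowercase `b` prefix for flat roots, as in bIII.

bIII

The root A is the lowered 3rd scale degree — diatonically F# major has A# there. Diatonically F# major has A#m (iii) on that degree; A–C#–E is instead the major chord native to F# minor, so it takes the label bIII.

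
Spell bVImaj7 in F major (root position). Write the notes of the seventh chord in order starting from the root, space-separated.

Scale degree 6 in F major is D. bVImaj7 uses the lowered form, Db, taken from F minor. Building the major-seventh chord from the parallel minor on Db: Db–F–Ab–C.

Db F Ab C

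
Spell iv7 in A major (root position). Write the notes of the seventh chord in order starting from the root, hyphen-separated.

iv7 is built on scale degree 4, which is D in both A major and its parallel. Stacking thirds in A minor on D gives D–F–A–C.

D-F-A-C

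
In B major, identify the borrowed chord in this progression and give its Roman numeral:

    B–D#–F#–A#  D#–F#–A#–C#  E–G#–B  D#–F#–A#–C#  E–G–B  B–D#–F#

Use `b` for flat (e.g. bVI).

The diatonic triads in B major are B, C#m, D#m, E, F#, G#m, A#dim. Of the given chords, B–D#–F#–A# = Bmaj7, D#–F#–A#–C# = D#m7, E–G#–B = E and B–D#–F# = B are diatonic. But E–G–B is foreign: the diatonic IV on degree 4 is E, whereas Em comes from B minor. It is labeled iv.

iv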